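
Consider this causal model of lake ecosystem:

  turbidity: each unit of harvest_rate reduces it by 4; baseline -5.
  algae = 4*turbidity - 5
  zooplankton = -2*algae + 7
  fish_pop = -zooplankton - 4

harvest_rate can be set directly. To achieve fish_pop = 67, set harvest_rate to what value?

harvest_rate = -4

Substituting into the algae equation gives algae = -16*harvest_rate - 25.
Substituting into the zooplankton equation gives zooplankton = 32*harvest_rate + 57.
fish_pop becomes -32*harvest_rate - 61.
Solve -32*harvest_rate - 61 = 67: harvest_rate = (67 + 61) / -32 = -4.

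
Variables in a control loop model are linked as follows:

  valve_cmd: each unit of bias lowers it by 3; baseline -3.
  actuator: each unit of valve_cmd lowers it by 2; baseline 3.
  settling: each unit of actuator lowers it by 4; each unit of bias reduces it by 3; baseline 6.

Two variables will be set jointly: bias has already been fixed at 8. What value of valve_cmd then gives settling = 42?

With bias held at 8:
Intervening on valve_cmd fixes its value directly, overriding its dependence on bias.
Substituting into the settling equation gives settling = 8*valve_cmd - 30.
Solve 8*valve_cmd - 30 = 42: valve_cmd = (42 + 30) / 8 = 9.

valve_cmd = 9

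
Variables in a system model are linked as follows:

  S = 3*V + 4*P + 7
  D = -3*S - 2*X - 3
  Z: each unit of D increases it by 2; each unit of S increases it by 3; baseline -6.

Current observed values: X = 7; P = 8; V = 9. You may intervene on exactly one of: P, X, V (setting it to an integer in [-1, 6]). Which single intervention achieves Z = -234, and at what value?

Intervening on P: Z = -12*P - 142. Reaching -234 requires P = 23/3, not an integer.
Intervening on X: with other inputs at their observed values, Z = -4*X - 210. Solving for -234 gives X = 6, within [-1, 6].
Intervening on V: Z = -9*V - 157. Reaching -234 requires V = 77/9, not an integer.

set X = 6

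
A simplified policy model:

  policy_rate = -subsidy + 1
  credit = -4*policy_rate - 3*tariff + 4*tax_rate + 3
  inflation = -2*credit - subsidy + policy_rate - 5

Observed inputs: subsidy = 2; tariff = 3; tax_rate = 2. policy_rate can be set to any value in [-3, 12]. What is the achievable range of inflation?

Intervening on policy_rate fixes its value directly, overriding its dependence on subsidy.
Substituting into the credit equation gives credit = -4*policy_rate + 2.
inflation becomes 9*policy_rate - 11.
Linear in policy_rate, so extremes are at the endpoints: policy_rate = -3 gives inflation = -38; policy_rate = 12 gives inflation = 97.

-38 to 97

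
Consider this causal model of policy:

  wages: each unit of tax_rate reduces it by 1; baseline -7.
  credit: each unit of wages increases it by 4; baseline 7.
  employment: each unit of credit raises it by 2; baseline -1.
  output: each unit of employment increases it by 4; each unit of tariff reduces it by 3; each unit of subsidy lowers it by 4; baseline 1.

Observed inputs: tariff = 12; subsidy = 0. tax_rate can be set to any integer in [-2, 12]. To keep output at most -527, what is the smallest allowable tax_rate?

tax_rate = 10

Substituting into the credit equation gives credit = -4*tax_rate - 21.
Substituting into the employment equation gives employment = -8*tax_rate - 43.
So output = -32*tax_rate - 207.
Require -32*tax_rate - 207 ≤ -527, so tax_rate ≥ 10.
The smallest integer in [-2, 12] satisfying this is 10.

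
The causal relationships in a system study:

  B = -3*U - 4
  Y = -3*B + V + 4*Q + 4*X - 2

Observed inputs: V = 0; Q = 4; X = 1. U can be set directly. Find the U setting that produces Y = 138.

Substituting into the Y equation gives Y = 9*U + 30.
Solve 9*U + 30 = 138: U = (138 - 30) / 9 = 12.

U = 12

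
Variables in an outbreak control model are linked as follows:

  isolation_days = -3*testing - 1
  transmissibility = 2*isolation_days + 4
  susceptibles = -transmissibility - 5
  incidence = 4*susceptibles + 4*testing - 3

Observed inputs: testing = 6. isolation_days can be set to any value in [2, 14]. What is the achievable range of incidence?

-127 to -31

Intervening on isolation_days fixes its value directly, overriding its dependence on testing.
Substituting into the susceptibles equation gives susceptibles = -2*isolation_days - 9.
incidence becomes -8*isolation_days - 15.
Linear in isolation_days, so extremes are at the endpoints: isolation_days = 2 gives incidence = -31; isolation_days = 14 gives incidence = -127.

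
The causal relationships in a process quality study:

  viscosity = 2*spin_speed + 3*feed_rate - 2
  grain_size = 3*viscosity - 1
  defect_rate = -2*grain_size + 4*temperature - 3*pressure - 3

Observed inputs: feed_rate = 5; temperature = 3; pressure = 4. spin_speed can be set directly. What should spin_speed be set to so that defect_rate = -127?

spin_speed = 4

Substituting into the viscosity equation gives viscosity = 2*spin_speed + 13.
Substituting into the grain_size equation gives grain_size = 6*spin_speed + 38.
defect_rate becomes -12*spin_speed - 79.
Solve -12*spin_speed - 79 = -127: spin_speed = (-127 + 79) / -12 = 4.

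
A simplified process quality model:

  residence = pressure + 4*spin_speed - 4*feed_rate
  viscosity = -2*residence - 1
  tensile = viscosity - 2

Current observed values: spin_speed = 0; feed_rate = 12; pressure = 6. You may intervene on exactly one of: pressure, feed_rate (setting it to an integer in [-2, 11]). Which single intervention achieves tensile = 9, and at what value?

set feed_rate = 3

Intervening on pressure: tensile = -2*pressure + 93. Reaching 9 requires pressure = 42, outside [-2, 11].
Intervening on feed_rate: with other inputs at their observed values, tensile = 8*feed_rate - 15. Solving for 9 gives feed_rate = 3, within [-2, 11].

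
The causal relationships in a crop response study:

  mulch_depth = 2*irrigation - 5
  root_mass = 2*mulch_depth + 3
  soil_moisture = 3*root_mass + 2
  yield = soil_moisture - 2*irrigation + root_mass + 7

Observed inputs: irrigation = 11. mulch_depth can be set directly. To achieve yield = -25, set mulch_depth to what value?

mulch_depth = -3

Intervening on mulch_depth fixes its value directly, overriding its dependence on irrigation.
Substituting into the soil_moisture equation gives soil_moisture = 6*mulch_depth + 11.
Substituting into the yield equation gives yield = 8*mulch_depth - 1.
Solve 8*mulch_depth - 1 = -25: mulch_depth = (-25 + 1) / 8 = -3.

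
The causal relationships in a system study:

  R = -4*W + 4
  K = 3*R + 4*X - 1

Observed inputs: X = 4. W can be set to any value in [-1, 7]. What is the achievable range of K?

-57 to 39

Substituting into the K equation gives K = -12*W + 27.
Linear in W, so extremes are at the endpoints: W = -1 gives K = 39; W = 7 gives K = -57.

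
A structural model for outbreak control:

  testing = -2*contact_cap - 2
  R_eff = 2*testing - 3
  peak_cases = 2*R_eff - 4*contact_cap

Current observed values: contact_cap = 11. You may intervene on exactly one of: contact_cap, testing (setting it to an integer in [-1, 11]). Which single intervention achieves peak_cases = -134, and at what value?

set contact_cap = 10

Intervening on contact_cap: with other inputs at their observed values, peak_cases = -12*contact_cap - 14. Solving for -134 gives contact_cap = 10, within [-1, 11].
Intervening on testing: peak_cases = 4*testing - 50. Reaching -134 requires testing = -21, outside [-1, 11].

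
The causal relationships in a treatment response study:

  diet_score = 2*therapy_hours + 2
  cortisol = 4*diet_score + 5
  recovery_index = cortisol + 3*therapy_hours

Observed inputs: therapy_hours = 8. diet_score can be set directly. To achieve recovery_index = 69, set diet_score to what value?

diet_score = 10

Intervening on diet_score fixes its value directly, overriding its dependence on therapy_hours.
Substituting into the recovery_index equation gives recovery_index = 4*diet_score + 29.
Solve 4*diet_score + 29 = 69: diet_score = (69 - 29) / 4 = 10.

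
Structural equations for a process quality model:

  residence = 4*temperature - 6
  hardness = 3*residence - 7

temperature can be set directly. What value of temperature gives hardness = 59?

Substituting into the hardness equation gives hardness = 12*temperature - 25.
Solve 12*temperature - 25 = 59: temperature = (59 + 25) / 12 = 7.

temperature = 7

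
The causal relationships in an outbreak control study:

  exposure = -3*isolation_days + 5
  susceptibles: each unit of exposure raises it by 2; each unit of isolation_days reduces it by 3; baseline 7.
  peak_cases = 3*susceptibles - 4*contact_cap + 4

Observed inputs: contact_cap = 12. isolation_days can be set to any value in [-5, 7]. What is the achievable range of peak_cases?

Substituting into the susceptibles equation gives susceptibles = -9*isolation_days + 17.
peak_cases becomes -27*isolation_days + 7.
Linear in isolation_days, so extremes are at the endpoints: isolation_days = -5 gives peak_cases = 142; isolation_days = 7 gives peak_cases = -182.

-182 to 142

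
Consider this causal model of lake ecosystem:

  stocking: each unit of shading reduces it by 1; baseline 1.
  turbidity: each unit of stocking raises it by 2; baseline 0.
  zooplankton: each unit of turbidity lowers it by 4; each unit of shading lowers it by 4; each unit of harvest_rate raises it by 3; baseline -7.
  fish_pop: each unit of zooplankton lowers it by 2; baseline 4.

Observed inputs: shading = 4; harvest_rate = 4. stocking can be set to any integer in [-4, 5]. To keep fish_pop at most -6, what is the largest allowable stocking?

Intervening on stocking fixes its value directly, overriding its dependence on shading.
Substituting into the zooplankton equation gives zooplankton = -8*stocking - 11.
fish_pop becomes 16*stocking + 26.
Require 16*stocking + 26 ≤ -6, so stocking ≤ -2.
The largest integer in [-4, 5] satisfying this is -2.

stocking = -2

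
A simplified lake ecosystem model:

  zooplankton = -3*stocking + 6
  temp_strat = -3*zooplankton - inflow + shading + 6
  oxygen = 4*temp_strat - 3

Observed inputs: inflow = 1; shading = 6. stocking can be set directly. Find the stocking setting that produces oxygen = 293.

Substituting into the temp_strat equation gives temp_strat = 9*stocking - 7.
Substituting into the oxygen equation gives oxygen = 36*stocking - 31.
Solve 36*stocking - 31 = 293: stocking = (293 + 31) / 36 = 9.

stocking = 9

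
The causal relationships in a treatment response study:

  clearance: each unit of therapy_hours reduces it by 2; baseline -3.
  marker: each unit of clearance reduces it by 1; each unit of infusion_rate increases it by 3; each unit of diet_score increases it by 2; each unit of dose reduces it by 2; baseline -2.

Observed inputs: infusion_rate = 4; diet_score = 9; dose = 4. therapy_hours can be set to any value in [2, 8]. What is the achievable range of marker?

27 to 39

Substituting into the marker equation gives marker = 2*therapy_hours + 23.
Linear in therapy_hours, so extremes are at the endpoints: therapy_hours = 2 gives marker = 27; therapy_hours = 8 gives marker = 39.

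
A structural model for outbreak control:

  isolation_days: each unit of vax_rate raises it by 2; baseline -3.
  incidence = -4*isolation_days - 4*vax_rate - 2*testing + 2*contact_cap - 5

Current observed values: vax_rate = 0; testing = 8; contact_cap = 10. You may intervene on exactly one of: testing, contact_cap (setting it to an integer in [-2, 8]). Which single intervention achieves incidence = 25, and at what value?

set testing = 1

Intervening on testing: with other inputs at their observed values, incidence = -2*testing + 27. Solving for 25 gives testing = 1, within [-2, 8].
Intervening on contact_cap: incidence = 2*contact_cap - 9. Reaching 25 requires contact_cap = 17, outside [-2, 8].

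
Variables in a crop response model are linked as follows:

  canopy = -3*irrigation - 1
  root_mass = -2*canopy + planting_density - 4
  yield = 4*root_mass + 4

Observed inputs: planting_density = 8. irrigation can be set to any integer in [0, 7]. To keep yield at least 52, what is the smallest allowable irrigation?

irrigation = 1

Substituting into the root_mass equation gives root_mass = 6*irrigation + 6.
Substituting into the yield equation gives yield = 24*irrigation + 28.
Require 24*irrigation + 28 ≥ 52, so irrigation ≥ 1.
The smallest integer in [0, 7] satisfying this is 1.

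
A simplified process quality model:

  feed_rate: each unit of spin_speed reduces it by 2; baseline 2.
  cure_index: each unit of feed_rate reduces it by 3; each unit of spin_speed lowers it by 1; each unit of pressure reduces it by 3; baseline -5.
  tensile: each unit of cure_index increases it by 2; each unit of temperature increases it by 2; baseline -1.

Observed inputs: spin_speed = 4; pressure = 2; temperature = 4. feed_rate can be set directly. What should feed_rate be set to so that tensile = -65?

Intervening on feed_rate fixes its value directly, overriding its dependence on spin_speed.
Substituting into the cure_index equation gives cure_index = -3*feed_rate - 15.
tensile becomes -6*feed_rate - 23.
Solve -6*feed_rate - 23 = -65: feed_rate = (-65 + 23) / -6 = 7.

feed_rate = 7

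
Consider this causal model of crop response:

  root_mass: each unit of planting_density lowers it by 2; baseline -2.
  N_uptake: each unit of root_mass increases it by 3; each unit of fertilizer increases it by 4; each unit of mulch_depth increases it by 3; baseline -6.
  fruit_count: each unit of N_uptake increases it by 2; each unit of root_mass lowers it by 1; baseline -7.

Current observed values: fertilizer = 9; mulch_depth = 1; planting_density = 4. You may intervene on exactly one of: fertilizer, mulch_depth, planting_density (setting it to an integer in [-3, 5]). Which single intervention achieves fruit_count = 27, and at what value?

set mulch_depth = 4

Intervening on fertilizer: fruit_count = 8*fertilizer - 63. Reaching 27 requires fertilizer = 45/4, not an integer.
Intervening on mulch_depth: with other inputs at their observed values, fruit_count = 6*mulch_depth + 3. Solving for 27 gives mulch_depth = 4, within [-3, 5].
Intervening on planting_density: fruit_count = -10*planting_density + 49. Reaching 27 requires planting_density = 11/5, not an integer.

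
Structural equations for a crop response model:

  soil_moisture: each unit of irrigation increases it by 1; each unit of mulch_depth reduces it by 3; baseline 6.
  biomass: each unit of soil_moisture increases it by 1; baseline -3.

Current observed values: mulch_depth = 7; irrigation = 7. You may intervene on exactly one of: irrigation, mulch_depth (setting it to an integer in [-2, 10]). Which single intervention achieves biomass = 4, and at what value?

set mulch_depth = 2

Intervening on irrigation: biomass = irrigation - 18. Reaching 4 requires irrigation = 22, outside [-2, 10].
Intervening on mulch_depth: with other inputs at their observed values, biomass = -3*mulch_depth + 10. Solving for 4 gives mulch_depth = 2, within [-2, 10].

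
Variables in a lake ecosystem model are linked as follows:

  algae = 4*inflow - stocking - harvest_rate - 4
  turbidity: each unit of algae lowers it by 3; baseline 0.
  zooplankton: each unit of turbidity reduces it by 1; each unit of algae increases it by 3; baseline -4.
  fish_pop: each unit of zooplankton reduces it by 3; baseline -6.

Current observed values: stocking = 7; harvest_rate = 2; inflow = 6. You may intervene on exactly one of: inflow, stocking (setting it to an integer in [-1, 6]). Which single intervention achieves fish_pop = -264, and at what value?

Intervening on inflow: fish_pop = -72*inflow + 240. Reaching -264 requires inflow = 7, outside [-1, 6].
Intervening on stocking: with other inputs at their observed values, fish_pop = 18*stocking - 318. Solving for -264 gives stocking = 3, within [-1, 6].

set stocking = 3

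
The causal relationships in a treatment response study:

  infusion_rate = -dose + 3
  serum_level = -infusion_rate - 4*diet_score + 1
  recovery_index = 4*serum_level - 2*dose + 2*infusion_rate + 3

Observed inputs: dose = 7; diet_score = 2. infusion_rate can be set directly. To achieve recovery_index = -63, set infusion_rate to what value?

infusion_rate = 12

Intervening on infusion_rate fixes its value directly, overriding its dependence on dose.
Substituting into the serum_level equation gives serum_level = -infusion_rate - 7.
This gives recovery_index = -2*infusion_rate - 39.
Solve -2*infusion_rate - 39 = -63: infusion_rate = (-63 + 39) / -2 = 12.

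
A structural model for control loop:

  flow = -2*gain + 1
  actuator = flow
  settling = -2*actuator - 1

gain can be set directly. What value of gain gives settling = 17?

gain = 5

Substituting into the actuator equation gives actuator = -2*gain + 1.
So settling = 4*gain - 3.
Solve 4*gain - 3 = 17: gain = (17 + 3) / 4 = 5.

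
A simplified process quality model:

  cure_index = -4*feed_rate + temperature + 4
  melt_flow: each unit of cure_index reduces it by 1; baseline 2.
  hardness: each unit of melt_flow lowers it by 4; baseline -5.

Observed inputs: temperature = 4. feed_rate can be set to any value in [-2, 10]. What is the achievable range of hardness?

Substituting into the cure_index equation gives cure_index = -4*feed_rate + 8.
melt_flow becomes 4*feed_rate - 6.
hardness becomes -16*feed_rate + 19.
Linear in feed_rate, so extremes are at the endpoints: feed_rate = -2 gives hardness = 51; feed_rate = 10 gives hardness = -141.

-141 to 51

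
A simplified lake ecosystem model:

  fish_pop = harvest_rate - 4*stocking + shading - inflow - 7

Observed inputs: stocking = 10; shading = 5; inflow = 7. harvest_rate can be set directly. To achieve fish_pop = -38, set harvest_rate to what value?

harvest_rate = 11

Substituting into the fish_pop equation gives fish_pop = harvest_rate - 49.
Solve harvest_rate - 49 = -38: harvest_rate = (-38 + 49) / 1 = 11.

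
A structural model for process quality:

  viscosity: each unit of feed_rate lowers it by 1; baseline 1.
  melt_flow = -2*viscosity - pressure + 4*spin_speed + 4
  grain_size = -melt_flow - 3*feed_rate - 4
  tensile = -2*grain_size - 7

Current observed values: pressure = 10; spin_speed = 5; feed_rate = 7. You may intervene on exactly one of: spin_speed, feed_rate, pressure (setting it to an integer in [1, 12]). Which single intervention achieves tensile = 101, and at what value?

Intervening on spin_speed: tensile = 8*spin_speed + 55. Reaching 101 requires spin_speed = 23/4, not an integer.
Intervening on feed_rate: tensile = 10*feed_rate + 25. Reaching 101 requires feed_rate = 38/5, not an integer.
Intervening on pressure: with other inputs at their observed values, tensile = -2*pressure + 115. Solving for 101 gives pressure = 7, within [1, 12].

set pressure = 7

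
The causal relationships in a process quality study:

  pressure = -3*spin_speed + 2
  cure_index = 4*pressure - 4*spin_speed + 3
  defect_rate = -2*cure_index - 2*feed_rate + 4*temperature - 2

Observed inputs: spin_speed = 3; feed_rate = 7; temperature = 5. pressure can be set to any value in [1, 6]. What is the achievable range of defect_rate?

Intervening on pressure fixes its value directly, overriding its dependence on spin_speed.
Substituting into the cure_index equation gives cure_index = 4*pressure - 9.
So defect_rate = -8*pressure + 22.
Linear in pressure, so extremes are at the endpoints: pressure = 1 gives defect_rate = 14; pressure = 6 gives defect_rate = -26.

-26 to 14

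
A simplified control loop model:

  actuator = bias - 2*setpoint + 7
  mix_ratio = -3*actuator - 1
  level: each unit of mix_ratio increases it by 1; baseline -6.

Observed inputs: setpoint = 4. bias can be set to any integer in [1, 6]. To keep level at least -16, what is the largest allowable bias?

Substituting into the actuator equation gives actuator = bias - 1.
Substituting into the mix_ratio equation gives mix_ratio = -3*bias + 2.
Substituting into the level equation gives level = -3*bias - 4.
Require -3*bias - 4 ≥ -16, so bias ≤ 4.
The largest integer in [1, 6] satisfying this is 4.

bias = 4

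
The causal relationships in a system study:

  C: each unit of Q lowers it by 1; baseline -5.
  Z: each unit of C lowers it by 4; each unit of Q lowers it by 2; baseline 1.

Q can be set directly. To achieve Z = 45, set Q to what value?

Substituting into the Z equation gives Z = 2*Q + 21.
Solve 2*Q + 21 = 45: Q = (45 - 21) / 2 = 12.

Q = 12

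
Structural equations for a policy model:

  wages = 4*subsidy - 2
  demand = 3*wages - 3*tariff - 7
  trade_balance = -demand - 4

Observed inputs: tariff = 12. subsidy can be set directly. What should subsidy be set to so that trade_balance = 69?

Substituting into the demand equation gives demand = 12*subsidy - 49.
So trade_balance = -12*subsidy + 45.
Solve -12*subsidy + 45 = 69: subsidy = (69 - 45) / -12 = -2.

subsidy = -2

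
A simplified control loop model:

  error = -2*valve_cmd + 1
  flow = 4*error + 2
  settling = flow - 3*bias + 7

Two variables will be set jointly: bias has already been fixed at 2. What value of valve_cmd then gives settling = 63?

valve_cmd = -7

With bias held at 2:
Substituting into the flow equation gives flow = -8*valve_cmd + 6.
So settling = -8*valve_cmd + 7.
Solve -8*valve_cmd + 7 = 63: valve_cmd = (63 - 7) / -8 = -7.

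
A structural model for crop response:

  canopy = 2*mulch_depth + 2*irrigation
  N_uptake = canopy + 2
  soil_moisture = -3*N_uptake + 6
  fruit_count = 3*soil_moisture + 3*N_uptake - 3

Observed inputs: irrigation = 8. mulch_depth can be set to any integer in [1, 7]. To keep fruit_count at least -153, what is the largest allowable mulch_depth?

Substituting into the canopy equation gives canopy = 2*mulch_depth + 16.
Substituting into the N_uptake equation gives N_uptake = 2*mulch_depth + 18.
Substituting into the soil_moisture equation gives soil_moisture = -6*mulch_depth - 48.
Substituting into the fruit_count equation gives fruit_count = -12*mulch_depth - 93.
Require -12*mulch_depth - 93 ≥ -153, so mulch_depth ≤ 5.
The largest integer in [1, 7] satisfying this is 5.

mulch_depth = 5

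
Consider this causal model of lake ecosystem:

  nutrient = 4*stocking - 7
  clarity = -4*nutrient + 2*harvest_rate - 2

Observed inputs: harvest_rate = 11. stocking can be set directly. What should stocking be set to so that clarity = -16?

stocking = 4

Substituting into the clarity equation gives clarity = -16*stocking + 48.
Solve -16*stocking + 48 = -16: stocking = (-16 - 48) / -16 = 4.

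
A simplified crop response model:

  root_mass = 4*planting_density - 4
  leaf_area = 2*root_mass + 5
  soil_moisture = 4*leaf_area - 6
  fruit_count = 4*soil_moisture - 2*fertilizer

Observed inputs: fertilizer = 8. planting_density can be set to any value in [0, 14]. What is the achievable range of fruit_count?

-88 to 1704

Substituting into the leaf_area equation gives leaf_area = 8*planting_density - 3.
So soil_moisture = 32*planting_density - 18.
Substituting into the fruit_count equation gives fruit_count = 128*planting_density - 88.
Linear in planting_density, so extremes are at the endpoints: planting_density = 0 gives fruit_count = -88; planting_density = 14 gives fruit_count = 1704.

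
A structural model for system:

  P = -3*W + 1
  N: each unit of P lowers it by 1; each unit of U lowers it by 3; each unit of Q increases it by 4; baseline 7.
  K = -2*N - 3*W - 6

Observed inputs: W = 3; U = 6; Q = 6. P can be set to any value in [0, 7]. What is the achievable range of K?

Intervening on P fixes its value directly, overriding its dependence on W.
Substituting into the N equation gives N = -P + 13.
This gives K = 2*P - 41.
Linear in P, so extremes are at the endpoints: P = 0 gives K = -41; P = 7 gives K = -27.

-41 to -27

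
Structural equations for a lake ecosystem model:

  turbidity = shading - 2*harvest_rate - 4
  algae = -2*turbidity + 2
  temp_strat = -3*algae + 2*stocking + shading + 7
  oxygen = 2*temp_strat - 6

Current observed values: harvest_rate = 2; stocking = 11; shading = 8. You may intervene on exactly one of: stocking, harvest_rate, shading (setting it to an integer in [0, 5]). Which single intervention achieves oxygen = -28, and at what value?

Intervening on stocking: oxygen = 4*stocking + 12. Reaching -28 requires stocking = -10, outside [0, 5].
Intervening on harvest_rate: oxygen = -24*harvest_rate + 104. Reaching -28 requires harvest_rate = 11/2, not an integer.
Intervening on shading: with other inputs at their observed values, oxygen = 14*shading - 56. Solving for -28 gives shading = 2, within [0, 5].

set shading = 2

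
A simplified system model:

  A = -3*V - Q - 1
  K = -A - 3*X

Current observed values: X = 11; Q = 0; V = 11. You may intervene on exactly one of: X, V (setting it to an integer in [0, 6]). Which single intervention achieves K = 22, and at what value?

Intervening on X: with other inputs at their observed values, K = -3*X + 34. Solving for 22 gives X = 4, within [0, 6].
Intervening on V: K = 3*V - 32. Reaching 22 requires V = 18, outside [0, 6].

set X = 4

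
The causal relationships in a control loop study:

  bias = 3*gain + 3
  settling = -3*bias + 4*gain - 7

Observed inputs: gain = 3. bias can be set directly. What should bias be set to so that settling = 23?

bias = -6

Intervening on bias fixes its value directly, overriding its dependence on gain.
Substituting into the settling equation gives settling = -3*bias + 5.
Solve -3*bias + 5 = 23: bias = (23 - 5) / -3 = -6.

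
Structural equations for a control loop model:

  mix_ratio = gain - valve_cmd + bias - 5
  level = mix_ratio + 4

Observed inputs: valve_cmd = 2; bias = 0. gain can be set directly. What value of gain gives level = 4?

Substituting into the mix_ratio equation gives mix_ratio = gain - 7.
Substituting into the level equation gives level = gain - 3.
Solve gain - 3 = 4: gain = (4 + 3) / 1 = 7.

gain = 7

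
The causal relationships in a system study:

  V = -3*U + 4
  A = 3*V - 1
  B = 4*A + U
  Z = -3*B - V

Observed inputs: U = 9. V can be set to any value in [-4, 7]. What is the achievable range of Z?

-274 to 133

Intervening on V fixes its value directly, overriding its dependence on U.
Substituting into the B equation gives B = 12*V + 5.
So Z = -37*V - 15.
Linear in V, so extremes are at the endpoints: V = -4 gives Z = 133; V = 7 gives Z = -274.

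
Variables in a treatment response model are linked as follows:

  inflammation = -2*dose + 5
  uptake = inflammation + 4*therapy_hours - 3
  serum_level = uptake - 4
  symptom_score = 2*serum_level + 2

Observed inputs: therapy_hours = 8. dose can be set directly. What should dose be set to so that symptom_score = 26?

Substituting into the uptake equation gives uptake = -2*dose + 34.
So serum_level = -2*dose + 30.
This gives symptom_score = -4*dose + 62.
Solve -4*dose + 62 = 26: dose = (26 - 62) / -4 = 9.

dose = 9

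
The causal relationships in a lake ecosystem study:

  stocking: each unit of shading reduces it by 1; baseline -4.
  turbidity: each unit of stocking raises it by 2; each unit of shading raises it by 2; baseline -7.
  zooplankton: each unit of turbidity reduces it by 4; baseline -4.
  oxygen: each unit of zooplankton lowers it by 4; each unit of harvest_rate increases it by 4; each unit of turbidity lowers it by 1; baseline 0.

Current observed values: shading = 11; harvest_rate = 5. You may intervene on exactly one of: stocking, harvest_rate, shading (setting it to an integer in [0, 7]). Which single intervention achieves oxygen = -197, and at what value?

set harvest_rate = 3

Intervening on stocking: oxygen = 30*stocking + 261. Reaching -197 requires stocking = -229/15, not an integer.
Intervening on harvest_rate: with other inputs at their observed values, oxygen = 4*harvest_rate - 209. Solving for -197 gives harvest_rate = 3, within [0, 7].
Intervening on shading: the paths from shading to oxygen cancel (net effect zero), leaving oxygen = -189; -197 is unreachable this way.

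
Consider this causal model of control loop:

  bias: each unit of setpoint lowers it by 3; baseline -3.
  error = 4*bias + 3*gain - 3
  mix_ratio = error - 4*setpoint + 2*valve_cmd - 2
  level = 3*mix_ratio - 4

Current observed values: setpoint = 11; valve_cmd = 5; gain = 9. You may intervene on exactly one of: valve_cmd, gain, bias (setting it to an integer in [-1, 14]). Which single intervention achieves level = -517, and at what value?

Intervening on valve_cmd: level = 6*valve_cmd - 502. Reaching -517 requires valve_cmd = -5/2, not an integer.
Intervening on gain: with other inputs at their observed values, level = 9*gain - 553. Solving for -517 gives gain = 4, within [-1, 14].
Intervening on bias: level = 12*bias - 40. Reaching -517 requires bias = -159/4, not an integer.

set gain = 4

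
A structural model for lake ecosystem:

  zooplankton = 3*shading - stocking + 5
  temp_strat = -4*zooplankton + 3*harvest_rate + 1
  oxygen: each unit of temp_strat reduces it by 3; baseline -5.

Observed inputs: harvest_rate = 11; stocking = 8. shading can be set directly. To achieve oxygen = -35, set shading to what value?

Substituting into the zooplankton equation gives zooplankton = 3*shading - 3.
This gives temp_strat = -12*shading + 46.
Substituting into the oxygen equation gives oxygen = 36*shading - 143.
Solve 36*shading - 143 = -35: shading = (-35 + 143) / 36 = 3.

shading = 3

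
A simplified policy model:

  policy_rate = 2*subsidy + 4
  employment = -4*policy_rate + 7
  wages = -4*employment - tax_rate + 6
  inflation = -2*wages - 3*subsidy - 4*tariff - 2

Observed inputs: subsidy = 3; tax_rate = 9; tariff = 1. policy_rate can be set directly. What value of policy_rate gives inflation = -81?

Intervening on policy_rate fixes its value directly, overriding its dependence on subsidy.
Substituting into the wages equation gives wages = 16*policy_rate - 31.
Substituting into the inflation equation gives inflation = -32*policy_rate + 47.
Solve -32*policy_rate + 47 = -81: policy_rate = (-81 - 47) / -32 = 4.

policy_rate = 4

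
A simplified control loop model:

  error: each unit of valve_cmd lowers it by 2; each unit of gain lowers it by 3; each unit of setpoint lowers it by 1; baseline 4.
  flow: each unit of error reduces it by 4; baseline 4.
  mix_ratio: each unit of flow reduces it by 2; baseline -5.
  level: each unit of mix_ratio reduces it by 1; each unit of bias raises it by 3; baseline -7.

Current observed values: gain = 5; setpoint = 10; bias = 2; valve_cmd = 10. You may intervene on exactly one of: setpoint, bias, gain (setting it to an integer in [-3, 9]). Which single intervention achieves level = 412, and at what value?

set gain = 8

Intervening on setpoint: level = 8*setpoint + 260. Reaching 412 requires setpoint = 19, outside [-3, 9].
Intervening on bias: level = 3*bias + 334. Reaching 412 requires bias = 26, outside [-3, 9].
Intervening on gain: with other inputs at their observed values, level = 24*gain + 220. Solving for 412 gives gain = 8, within [-3, 9].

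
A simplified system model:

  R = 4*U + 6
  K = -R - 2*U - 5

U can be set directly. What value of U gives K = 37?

U = -8

Substituting into the K equation gives K = -6*U - 11.
Solve -6*U - 11 = 37: U = (37 + 11) / -6 = -8.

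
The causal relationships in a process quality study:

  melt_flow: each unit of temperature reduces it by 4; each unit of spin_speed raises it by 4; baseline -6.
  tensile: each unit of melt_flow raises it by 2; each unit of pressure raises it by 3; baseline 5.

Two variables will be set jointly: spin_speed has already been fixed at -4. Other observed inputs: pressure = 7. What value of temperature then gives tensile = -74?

With spin_speed held at -4:
Substituting into the melt_flow equation gives melt_flow = -4*temperature - 22.
Substituting into the tensile equation gives tensile = -8*temperature - 18.
Solve -8*temperature - 18 = -74: temperature = (-74 + 18) / -8 = 7.

temperature = 7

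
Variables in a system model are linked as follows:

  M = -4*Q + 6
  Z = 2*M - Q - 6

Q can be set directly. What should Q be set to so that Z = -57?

Substituting into the Z equation gives Z = -9*Q + 6.
Solve -9*Q + 6 = -57: Q = (-57 - 6) / -9 = 7.

Q = 7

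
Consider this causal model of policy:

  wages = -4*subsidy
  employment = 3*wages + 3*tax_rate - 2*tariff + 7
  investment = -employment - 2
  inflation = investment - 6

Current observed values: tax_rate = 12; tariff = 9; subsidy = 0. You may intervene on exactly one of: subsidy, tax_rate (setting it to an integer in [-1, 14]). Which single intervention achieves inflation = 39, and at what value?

Intervening on subsidy: with other inputs at their observed values, inflation = 12*subsidy - 33. Solving for 39 gives subsidy = 6, within [-1, 14].
Intervening on tax_rate: inflation = -3*tax_rate + 3. Reaching 39 requires tax_rate = -12, outside [-1, 14].

set subsidy = 6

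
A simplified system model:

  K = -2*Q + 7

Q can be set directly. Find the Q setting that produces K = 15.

Q = -4

Solve -2*Q + 7 = 15: Q = (15 - 7) / -2 = -4.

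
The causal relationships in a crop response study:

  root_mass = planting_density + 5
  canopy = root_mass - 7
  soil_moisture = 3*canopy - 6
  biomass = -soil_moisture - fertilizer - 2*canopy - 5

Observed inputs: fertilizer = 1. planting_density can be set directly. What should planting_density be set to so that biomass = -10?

planting_density = 4

Substituting into the canopy equation gives canopy = planting_density - 2.
This gives soil_moisture = 3*planting_density - 12.
This gives biomass = -5*planting_density + 10.
Solve -5*planting_density + 10 = -10: planting_density = (-10 - 10) / -5 = 4.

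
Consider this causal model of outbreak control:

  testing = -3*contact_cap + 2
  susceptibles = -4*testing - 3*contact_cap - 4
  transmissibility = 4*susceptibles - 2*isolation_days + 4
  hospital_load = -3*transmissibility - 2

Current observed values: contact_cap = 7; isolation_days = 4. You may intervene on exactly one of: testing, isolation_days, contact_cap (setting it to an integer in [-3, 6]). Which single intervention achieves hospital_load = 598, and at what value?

Intervening on testing: with other inputs at their observed values, hospital_load = 48*testing + 310. Solving for 598 gives testing = 6, within [-3, 6].
Intervening on isolation_days: hospital_load = 6*isolation_days - 626. Reaching 598 requires isolation_days = 204, outside [-3, 6].
Intervening on contact_cap: hospital_load = -108*contact_cap + 154. Reaching 598 requires contact_cap = -37/9, not an integer.

set testing = 6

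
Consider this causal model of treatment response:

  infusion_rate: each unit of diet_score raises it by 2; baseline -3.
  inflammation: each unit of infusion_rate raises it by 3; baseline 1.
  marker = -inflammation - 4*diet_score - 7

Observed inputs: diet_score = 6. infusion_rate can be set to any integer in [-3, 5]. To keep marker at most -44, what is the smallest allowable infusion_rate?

Intervening on infusion_rate fixes its value directly, overriding its dependence on diet_score.
Substituting into the marker equation gives marker = -3*infusion_rate - 32.
Require -3*infusion_rate - 32 ≤ -44, so infusion_rate ≥ 4.
The smallest integer in [-3, 5] satisfying this is 4.

infusion_rate = 4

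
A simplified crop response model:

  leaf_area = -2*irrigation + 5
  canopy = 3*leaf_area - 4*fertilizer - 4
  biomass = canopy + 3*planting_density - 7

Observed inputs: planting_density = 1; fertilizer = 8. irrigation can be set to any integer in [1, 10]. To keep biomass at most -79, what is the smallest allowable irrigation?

irrigation = 9

Substituting into the canopy equation gives canopy = -6*irrigation - 21.
Substituting into the biomass equation gives biomass = -6*irrigation - 25.
Require -6*irrigation - 25 ≤ -79, so irrigation ≥ 9.
The smallest integer in [1, 10] satisfying this is 9.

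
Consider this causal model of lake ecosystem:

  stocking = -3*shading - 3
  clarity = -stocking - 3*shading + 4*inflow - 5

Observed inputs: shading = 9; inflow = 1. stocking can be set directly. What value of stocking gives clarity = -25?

Intervening on stocking fixes its value directly, overriding its dependence on shading.
Substituting into the clarity equation gives clarity = -stocking - 28.
Solve -stocking - 28 = -25: stocking = (-25 + 28) / -1 = -3.

stocking = -3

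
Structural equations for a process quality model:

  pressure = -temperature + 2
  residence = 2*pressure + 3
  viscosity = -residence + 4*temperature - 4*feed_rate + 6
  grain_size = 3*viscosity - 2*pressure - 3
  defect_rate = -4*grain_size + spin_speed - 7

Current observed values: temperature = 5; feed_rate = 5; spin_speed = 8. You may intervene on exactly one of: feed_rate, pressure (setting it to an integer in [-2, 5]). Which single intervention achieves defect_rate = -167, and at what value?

Intervening on feed_rate: with other inputs at their observed values, defect_rate = 48*feed_rate - 359. Solving for -167 gives feed_rate = 4, within [-2, 5].
Intervening on pressure: defect_rate = 32*pressure - 23. Reaching -167 requires pressure = -9/2, not an integer.

set feed_rate = 4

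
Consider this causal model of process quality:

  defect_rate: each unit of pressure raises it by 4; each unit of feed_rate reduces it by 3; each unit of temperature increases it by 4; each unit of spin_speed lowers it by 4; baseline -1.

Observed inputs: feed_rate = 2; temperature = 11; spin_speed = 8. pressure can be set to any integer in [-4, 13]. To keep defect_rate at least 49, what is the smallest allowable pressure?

pressure = 11

Substituting into the defect_rate equation gives defect_rate = 4*pressure + 5.
Require 4*pressure + 5 ≥ 49, so pressure ≥ 11.
The smallest integer in [-4, 13] satisfying this is 11.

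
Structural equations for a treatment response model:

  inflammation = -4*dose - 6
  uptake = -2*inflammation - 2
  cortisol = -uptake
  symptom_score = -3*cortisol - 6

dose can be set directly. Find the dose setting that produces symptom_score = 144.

Substituting into the uptake equation gives uptake = 8*dose + 10.
cortisol becomes -8*dose - 10.
So symptom_score = 24*dose + 24.
Solve 24*dose + 24 = 144: dose = (144 - 24) / 24 = 5.

dose = 5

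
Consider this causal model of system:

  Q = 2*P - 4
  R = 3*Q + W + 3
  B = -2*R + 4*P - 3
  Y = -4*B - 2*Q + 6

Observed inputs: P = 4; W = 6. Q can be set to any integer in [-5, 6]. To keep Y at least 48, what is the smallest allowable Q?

Q = 1

Intervening on Q fixes its value directly, overriding its dependence on P.
Substituting into the R equation gives R = 3*Q + 9.
B becomes -6*Q - 5.
Substituting into the Y equation gives Y = 22*Q + 26.
Require 22*Q + 26 ≥ 48, so Q ≥ 1.
The smallest integer in [-5, 6] satisfying this is 1.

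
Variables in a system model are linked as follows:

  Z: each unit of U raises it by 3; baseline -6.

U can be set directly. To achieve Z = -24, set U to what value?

Solve 3*U - 6 = -24: U = (-24 + 6) / 3 = -6.

U = -6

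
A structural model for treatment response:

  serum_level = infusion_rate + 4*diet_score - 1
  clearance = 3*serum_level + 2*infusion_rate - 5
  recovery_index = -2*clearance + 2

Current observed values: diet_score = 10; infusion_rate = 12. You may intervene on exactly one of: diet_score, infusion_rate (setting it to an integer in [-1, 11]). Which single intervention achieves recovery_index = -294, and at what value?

Intervening on diet_score: with other inputs at their observed values, recovery_index = -24*diet_score - 102. Solving for -294 gives diet_score = 8, within [-1, 11].
Intervening on infusion_rate: recovery_index = -10*infusion_rate - 222. Reaching -294 requires infusion_rate = 36/5, not an integer.

set diet_score = 8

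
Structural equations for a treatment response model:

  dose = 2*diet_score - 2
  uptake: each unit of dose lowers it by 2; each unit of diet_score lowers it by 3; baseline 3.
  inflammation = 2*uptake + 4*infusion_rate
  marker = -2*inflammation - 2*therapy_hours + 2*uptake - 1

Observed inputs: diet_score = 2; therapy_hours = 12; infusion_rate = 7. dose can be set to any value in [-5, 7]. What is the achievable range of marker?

-95 to -47

Intervening on dose fixes its value directly, overriding its dependence on diet_score.
Substituting into the uptake equation gives uptake = -2*dose - 3.
So inflammation = -4*dose + 22.
Substituting into the marker equation gives marker = 4*dose - 75.
Linear in dose, so extremes are at the endpoints: dose = -5 gives marker = -95; dose = 7 gives marker = -47.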